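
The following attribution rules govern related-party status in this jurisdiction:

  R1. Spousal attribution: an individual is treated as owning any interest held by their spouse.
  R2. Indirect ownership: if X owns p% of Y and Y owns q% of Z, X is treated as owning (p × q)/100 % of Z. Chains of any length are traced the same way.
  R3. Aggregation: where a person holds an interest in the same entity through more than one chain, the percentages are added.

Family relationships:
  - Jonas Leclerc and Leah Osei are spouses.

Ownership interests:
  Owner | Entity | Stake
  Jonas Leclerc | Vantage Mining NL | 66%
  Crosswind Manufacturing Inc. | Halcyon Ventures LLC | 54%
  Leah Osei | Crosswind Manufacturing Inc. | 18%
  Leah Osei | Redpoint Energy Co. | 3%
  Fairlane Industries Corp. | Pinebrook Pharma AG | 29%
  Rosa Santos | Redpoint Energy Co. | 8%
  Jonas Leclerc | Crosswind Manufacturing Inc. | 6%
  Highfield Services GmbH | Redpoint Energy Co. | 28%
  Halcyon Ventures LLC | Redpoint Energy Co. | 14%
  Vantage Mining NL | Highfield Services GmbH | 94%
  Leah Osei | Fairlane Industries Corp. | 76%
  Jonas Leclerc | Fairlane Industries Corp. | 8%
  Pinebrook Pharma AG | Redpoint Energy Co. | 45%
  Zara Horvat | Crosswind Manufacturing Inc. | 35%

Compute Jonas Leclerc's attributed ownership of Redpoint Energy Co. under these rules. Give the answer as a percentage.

33.1476%

By spousal attribution (R1), Jonas Leclerc is treated as also owning Leah Osei's interest in Crosswind Manufacturing Inc, giving 6% + 18% = 24%.
By spousal attribution (R1), Jonas Leclerc is treated as also owning Leah Osei's interest in Fairlane Industries Corp, giving 8% + 76% = 84%.
By spousal attribution (R1), Jonas Leclerc is treated as owning Leah Osei's 3% interest in Redpoint Energy Co.
Chain via Crosswind Manufacturing Inc. → Halcyon Ventures LLC (R2): 24% × 54% × 14% = 1.8144% of Redpoint Energy Co.
Chain via Vantage Mining NL → Highfield Services GmbH (R2): 66% × 94% × 28% = 17.3712% of Redpoint Energy Co.
Chain via Fairlane Industries Corp. → Pinebrook Pharma AG (R2): 84% × 29% × 45% = 10.962% of Redpoint Energy Co.
Direct interest in Redpoint Energy Co: 3%.
Aggregating (R3): 1.8144% + 17.3712% + 10.962% + 3% = 33.1476%.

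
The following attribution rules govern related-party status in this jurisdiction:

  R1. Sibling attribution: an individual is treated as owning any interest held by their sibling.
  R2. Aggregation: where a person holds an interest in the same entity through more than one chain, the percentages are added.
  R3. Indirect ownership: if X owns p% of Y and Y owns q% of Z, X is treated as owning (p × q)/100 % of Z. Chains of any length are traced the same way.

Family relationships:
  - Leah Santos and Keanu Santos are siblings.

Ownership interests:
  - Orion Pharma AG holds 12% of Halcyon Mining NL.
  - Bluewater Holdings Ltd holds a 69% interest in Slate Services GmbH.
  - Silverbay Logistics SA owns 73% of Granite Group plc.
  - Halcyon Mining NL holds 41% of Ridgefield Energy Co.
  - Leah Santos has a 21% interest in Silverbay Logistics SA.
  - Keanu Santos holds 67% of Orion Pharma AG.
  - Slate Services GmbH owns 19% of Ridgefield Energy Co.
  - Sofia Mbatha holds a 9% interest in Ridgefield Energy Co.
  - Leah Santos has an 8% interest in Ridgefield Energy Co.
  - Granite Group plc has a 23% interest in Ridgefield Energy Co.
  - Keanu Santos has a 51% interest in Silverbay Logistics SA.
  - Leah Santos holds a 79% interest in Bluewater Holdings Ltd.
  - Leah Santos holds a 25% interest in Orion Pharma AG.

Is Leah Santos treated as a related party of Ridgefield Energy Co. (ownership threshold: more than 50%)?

By sibling attribution (R1), Leah Santos is treated as also owning Keanu Santos's interest in Orion Pharma AG, giving 25% + 67% = 92%.
By sibling attribution (R1), Leah Santos is treated as also owning Keanu Santos's interest in Silverbay Logistics SA, giving 21% + 51% = 72%.
Chain via Bluewater Holdings Ltd → Slate Services GmbH (R3): 79% × 69% × 19% = 10.3569% of Ridgefield Energy Co.
Chain via Orion Pharma AG → Halcyon Mining NL (R3): 92% × 12% × 41% = 4.5264% of Ridgefield Energy Co.
Chain via Silverbay Logistics SA → Granite Group plc (R3): 72% × 73% × 23% = 12.0888% of Ridgefield Energy Co.
Direct interest in Ridgefield Energy Co: 8%.
Aggregating (R2): 10.3569% + 4.5264% + 12.0888% + 8% = 34.9721%.
34.9721% does not exceed the 50% threshold, so Leah is not a related party to Ridgefield Energy Co.

No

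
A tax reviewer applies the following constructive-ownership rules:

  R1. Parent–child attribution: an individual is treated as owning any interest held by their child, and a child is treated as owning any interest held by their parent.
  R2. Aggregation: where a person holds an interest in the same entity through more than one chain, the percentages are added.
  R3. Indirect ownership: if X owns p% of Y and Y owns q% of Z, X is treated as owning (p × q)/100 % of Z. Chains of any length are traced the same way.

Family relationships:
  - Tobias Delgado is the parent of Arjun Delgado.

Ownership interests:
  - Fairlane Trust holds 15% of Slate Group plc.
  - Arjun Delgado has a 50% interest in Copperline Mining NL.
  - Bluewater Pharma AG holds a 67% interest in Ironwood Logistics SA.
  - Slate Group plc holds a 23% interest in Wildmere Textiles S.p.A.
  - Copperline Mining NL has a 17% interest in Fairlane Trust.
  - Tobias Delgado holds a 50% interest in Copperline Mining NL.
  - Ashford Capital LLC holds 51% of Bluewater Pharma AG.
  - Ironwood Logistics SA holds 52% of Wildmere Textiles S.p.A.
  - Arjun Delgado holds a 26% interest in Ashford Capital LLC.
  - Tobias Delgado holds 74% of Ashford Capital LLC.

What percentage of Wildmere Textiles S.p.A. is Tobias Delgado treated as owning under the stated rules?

18.3549%

By parent–child attribution (R1), Tobias Delgado is treated as also owning Arjun Delgado's interest in Copperline Mining NL, giving 50% + 50% = 100%.
By parent–child attribution (R1), Tobias Delgado is treated as also owning Arjun Delgado's interest in Ashford Capital LLC, giving 74% + 26% = 100%.
Chain via Copperline Mining NL → Fairlane Trust → Slate Group plc (R3): 100% × 17% × 15% × 23% = 0.5865% of Wildmere Textiles S.p.A.
Chain via Ashford Capital LLC → Bluewater Pharma AG → Ironwood Logistics SA (R3): 100% × 51% × 67% × 52% = 17.7684% of Wildmere Textiles S.p.A.
Aggregating (R2): 0.5865% + 17.7684% = 18.3549%.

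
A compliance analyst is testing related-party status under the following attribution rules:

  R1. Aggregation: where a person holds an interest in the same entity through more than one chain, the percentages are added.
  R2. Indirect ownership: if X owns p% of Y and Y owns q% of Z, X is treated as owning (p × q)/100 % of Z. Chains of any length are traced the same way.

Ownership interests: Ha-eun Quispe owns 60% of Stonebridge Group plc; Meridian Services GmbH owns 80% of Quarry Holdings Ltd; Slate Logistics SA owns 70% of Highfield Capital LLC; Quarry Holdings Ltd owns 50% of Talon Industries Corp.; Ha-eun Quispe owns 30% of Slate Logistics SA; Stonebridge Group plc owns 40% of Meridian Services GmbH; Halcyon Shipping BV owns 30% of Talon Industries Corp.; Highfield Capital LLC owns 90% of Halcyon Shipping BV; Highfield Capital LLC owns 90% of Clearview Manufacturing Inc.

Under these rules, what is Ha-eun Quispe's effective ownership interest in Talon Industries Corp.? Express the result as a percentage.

Chain via Slate Logistics SA → Highfield Capital LLC → Halcyon Shipping BV (R2): 30% × 70% × 90% × 30% = 5.67% of Talon Industries Corp.
Chain via Stonebridge Group plc → Meridian Services GmbH → Quarry Holdings Ltd (R2): 60% × 40% × 80% × 50% = 9.6% of Talon Industries Corp.
Aggregating (R1): 5.67% + 9.6% = 15.27%.

15.27%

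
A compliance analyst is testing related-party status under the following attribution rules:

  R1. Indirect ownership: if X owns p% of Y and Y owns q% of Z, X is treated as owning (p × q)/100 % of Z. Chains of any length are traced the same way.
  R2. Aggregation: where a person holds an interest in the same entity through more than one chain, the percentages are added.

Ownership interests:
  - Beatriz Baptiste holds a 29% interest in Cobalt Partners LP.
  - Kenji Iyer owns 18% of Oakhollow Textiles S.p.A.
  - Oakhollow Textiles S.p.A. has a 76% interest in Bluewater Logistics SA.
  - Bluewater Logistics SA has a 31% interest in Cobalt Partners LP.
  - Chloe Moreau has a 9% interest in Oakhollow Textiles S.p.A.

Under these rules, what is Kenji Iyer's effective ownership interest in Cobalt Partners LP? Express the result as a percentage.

4.2408%

Chain via Oakhollow Textiles S.p.A. → Bluewater Logistics SA (R1): 18% × 76% × 31% = 4.2408% of Cobalt Partners LP.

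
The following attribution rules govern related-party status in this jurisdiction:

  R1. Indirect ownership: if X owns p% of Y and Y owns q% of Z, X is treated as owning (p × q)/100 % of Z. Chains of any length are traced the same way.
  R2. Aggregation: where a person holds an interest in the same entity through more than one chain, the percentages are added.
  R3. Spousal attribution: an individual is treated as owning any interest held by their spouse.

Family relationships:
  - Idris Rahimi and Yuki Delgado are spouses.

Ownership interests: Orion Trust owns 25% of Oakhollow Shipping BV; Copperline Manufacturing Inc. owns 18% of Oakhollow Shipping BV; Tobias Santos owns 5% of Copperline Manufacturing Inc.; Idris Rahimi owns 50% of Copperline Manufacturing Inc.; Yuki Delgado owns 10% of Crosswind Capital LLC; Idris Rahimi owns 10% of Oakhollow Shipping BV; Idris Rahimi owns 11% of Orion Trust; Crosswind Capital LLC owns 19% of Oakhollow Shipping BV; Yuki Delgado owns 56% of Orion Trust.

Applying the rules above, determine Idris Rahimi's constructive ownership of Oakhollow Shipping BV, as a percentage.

37.65%

By spousal attribution (R3), Idris Rahimi is treated as also owning Yuki Delgado's interest in Orion Trust, giving 11% + 56% = 67%.
By spousal attribution (R3), Idris Rahimi is treated as owning Yuki Delgado's 10% interest in Crosswind Capital LLC.
Chain via Orion Trust (R1): 67% × 25% = 16.75% of Oakhollow Shipping BV.
Chain via Copperline Manufacturing Inc. (R1): 50% × 18% = 9% of Oakhollow Shipping BV.
Direct interest in Oakhollow Shipping BV: 10%.
Chain via Crosswind Capital LLC (R1): 10% × 19% = 1.9% of Oakhollow Shipping BV.
Aggregating (R2): 16.75% + 9% + 10% + 1.9% = 37.65%.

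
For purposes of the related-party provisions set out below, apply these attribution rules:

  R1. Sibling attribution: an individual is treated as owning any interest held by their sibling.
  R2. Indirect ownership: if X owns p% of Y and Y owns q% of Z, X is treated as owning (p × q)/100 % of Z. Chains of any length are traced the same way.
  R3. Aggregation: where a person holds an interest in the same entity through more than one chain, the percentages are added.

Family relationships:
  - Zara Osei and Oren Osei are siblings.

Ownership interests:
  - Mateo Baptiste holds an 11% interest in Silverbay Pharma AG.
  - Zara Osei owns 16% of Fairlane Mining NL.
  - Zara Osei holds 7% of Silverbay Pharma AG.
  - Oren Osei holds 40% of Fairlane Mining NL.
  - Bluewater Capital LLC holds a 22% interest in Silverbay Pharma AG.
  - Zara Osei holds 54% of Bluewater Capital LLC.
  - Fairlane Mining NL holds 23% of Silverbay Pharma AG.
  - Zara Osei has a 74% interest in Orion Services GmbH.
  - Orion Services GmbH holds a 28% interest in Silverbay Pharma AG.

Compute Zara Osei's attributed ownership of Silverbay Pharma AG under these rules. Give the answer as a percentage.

By sibling attribution (R1), Zara Osei is treated as also owning Oren Osei's interest in Fairlane Mining NL, giving 16% + 40% = 56%.
Chain via Orion Services GmbH (R2): 74% × 28% = 20.72% of Silverbay Pharma AG.
Chain via Fairlane Mining NL (R2): 56% × 23% = 12.88% of Silverbay Pharma AG.
Chain via Bluewater Capital LLC (R2): 54% × 22% = 11.88% of Silverbay Pharma AG.
Direct interest in Silverbay Pharma AG: 7%.
Aggregating (R3): 20.72% + 12.88% + 11.88% + 7% = 52.48%.

52.48%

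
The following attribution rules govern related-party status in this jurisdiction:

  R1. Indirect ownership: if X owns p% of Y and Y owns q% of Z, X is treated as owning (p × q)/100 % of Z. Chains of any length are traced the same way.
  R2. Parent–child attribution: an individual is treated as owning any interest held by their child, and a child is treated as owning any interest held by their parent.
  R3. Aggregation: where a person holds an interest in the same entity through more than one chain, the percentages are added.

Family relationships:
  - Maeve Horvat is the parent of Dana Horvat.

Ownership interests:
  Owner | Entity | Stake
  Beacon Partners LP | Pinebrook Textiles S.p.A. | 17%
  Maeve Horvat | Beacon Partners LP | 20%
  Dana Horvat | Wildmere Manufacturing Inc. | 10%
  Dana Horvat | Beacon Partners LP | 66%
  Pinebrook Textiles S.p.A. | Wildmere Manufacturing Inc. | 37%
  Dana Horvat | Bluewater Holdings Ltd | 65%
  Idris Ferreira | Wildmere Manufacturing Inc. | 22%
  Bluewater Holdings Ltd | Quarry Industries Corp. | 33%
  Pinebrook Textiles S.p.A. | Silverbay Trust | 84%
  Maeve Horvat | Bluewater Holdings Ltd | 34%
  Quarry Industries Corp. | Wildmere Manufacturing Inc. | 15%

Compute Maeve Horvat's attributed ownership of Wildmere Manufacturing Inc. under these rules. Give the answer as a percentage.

By parent–child attribution (R2), Maeve Horvat is treated as also owning Dana Horvat's interest in Beacon Partners LP, giving 20% + 66% = 86%.
By parent–child attribution (R2), Maeve Horvat is treated as also owning Dana Horvat's interest in Bluewater Holdings Ltd, giving 34% + 65% = 99%.
By parent–child attribution (R2), Maeve Horvat is treated as owning Dana Horvat's 10% interest in Wildmere Manufacturing Inc.
Chain via Beacon Partners LP → Pinebrook Textiles S.p.A. (R1): 86% × 17% × 37% = 5.4094% of Wildmere Manufacturing Inc.
Chain via Bluewater Holdings Ltd → Quarry Industries Corp. (R1): 99% × 33% × 15% = 4.9005% of Wildmere Manufacturing Inc.
Direct interest in Wildmere Manufacturing Inc: 10%.
Aggregating (R3): 5.4094% + 4.9005% + 10% = 20.3099%.

20.3099%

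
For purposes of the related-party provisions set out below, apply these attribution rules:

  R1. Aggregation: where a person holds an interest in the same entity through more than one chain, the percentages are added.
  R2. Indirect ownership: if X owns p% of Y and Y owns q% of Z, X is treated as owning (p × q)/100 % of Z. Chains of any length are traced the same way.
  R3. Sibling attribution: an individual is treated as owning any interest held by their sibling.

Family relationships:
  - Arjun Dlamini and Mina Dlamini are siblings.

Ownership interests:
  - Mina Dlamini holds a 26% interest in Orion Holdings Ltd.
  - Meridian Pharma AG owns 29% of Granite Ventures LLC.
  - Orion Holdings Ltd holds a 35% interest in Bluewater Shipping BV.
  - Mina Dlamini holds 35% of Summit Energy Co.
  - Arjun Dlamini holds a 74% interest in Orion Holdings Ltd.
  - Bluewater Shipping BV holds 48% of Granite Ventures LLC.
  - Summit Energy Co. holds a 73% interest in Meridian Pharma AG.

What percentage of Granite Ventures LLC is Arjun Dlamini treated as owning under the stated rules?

By sibling attribution (R3), Arjun Dlamini is treated as also owning Mina Dlamini's interest in Orion Holdings Ltd, giving 74% + 26% = 100%.
By sibling attribution (R3), Arjun Dlamini is treated as owning Mina Dlamini's 35% interest in Summit Energy Co.
Chain via Orion Holdings Ltd → Bluewater Shipping BV (R2): 100% × 35% × 48% = 16.8% of Granite Ventures LLC.
Chain via Summit Energy Co. → Meridian Pharma AG (R2): 35% × 73% × 29% = 7.4095% of Granite Ventures LLC.
Aggregating (R1): 16.8% + 7.4095% = 24.2095%.

24.2095%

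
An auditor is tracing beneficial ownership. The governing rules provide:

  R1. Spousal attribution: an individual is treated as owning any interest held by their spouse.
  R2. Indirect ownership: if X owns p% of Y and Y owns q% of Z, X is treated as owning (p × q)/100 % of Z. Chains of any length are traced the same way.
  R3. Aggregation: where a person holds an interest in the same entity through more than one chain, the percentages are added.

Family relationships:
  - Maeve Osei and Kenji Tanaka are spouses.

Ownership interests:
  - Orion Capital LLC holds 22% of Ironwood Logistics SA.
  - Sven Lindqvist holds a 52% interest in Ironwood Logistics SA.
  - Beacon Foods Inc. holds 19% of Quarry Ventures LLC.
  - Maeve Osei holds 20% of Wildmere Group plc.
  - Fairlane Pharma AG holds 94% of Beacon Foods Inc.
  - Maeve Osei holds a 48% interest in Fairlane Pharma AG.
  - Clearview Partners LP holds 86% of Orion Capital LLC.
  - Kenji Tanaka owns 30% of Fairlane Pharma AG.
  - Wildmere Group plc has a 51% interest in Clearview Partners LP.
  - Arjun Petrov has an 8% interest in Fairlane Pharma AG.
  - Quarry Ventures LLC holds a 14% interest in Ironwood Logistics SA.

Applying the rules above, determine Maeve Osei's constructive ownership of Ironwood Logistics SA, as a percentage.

By spousal attribution (R1), Maeve Osei is treated as also owning Kenji Tanaka's interest in Fairlane Pharma AG, giving 48% + 30% = 78%.
Chain via Fairlane Pharma AG → Beacon Foods Inc. → Quarry Ventures LLC (R2): 78% × 94% × 19% × 14% = 1.950312% of Ironwood Logistics SA.
Chain via Wildmere Group plc → Clearview Partners LP → Orion Capital LLC (R2): 20% × 51% × 86% × 22% = 1.92984% of Ironwood Logistics SA.
Aggregating (R3): 1.950312% + 1.92984% = 3.880152%.

3.880152%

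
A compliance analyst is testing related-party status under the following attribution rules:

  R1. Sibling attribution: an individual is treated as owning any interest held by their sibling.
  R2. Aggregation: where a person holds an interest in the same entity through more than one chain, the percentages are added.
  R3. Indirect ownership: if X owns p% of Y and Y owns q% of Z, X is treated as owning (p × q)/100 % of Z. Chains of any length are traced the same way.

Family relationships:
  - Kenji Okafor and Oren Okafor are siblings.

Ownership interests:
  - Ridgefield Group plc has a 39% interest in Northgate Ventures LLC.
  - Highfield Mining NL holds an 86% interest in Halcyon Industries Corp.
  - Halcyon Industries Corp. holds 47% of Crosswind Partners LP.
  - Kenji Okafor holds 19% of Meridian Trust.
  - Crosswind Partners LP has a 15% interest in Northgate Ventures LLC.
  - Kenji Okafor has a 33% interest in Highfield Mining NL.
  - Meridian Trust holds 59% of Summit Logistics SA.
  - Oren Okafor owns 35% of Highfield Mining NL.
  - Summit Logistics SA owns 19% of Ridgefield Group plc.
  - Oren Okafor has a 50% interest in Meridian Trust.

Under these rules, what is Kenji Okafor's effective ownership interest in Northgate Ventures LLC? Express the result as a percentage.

By sibling attribution (R1), Kenji Okafor is treated as also owning Oren Okafor's interest in Meridian Trust, giving 19% + 50% = 69%.
By sibling attribution (R1), Kenji Okafor is treated as also owning Oren Okafor's interest in Highfield Mining NL, giving 33% + 35% = 68%.
Chain via Meridian Trust → Summit Logistics SA → Ridgefield Group plc (R3): 69% × 59% × 19% × 39% = 3.016611% of Northgate Ventures LLC.
Chain via Highfield Mining NL → Halcyon Industries Corp. → Crosswind Partners LP (R3): 68% × 86% × 47% × 15% = 4.12284% of Northgate Ventures LLC.
Aggregating (R2): 3.016611% + 4.12284% = 7.139451%.

7.139451%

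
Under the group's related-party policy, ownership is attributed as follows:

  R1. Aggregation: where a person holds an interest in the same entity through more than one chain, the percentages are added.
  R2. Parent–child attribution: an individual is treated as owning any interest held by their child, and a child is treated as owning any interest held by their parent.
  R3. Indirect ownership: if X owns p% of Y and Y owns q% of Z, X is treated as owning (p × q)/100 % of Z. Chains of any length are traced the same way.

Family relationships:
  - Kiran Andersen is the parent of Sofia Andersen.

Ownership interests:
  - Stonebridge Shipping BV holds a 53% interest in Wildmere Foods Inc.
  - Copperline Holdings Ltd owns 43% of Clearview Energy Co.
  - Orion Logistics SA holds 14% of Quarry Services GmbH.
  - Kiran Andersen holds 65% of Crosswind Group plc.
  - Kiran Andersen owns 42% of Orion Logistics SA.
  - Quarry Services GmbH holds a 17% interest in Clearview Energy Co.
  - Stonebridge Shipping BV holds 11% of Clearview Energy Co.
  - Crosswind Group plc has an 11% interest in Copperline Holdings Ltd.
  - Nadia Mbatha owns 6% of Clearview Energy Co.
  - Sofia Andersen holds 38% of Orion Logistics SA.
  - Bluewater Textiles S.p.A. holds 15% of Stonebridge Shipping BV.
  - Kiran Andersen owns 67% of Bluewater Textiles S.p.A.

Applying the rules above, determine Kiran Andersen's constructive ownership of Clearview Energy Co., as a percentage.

By parent–child attribution (R2), Kiran Andersen is treated as also owning Sofia Andersen's interest in Orion Logistics SA, giving 42% + 38% = 80%.
Chain via Orion Logistics SA → Quarry Services GmbH (R3): 80% × 14% × 17% = 1.904% of Clearview Energy Co.
Chain via Crosswind Group plc → Copperline Holdings Ltd (R3): 65% × 11% × 43% = 3.0745% of Clearview Energy Co.
Chain via Bluewater Textiles S.p.A. → Stonebridge Shipping BV (R3): 67% × 15% × 11% = 1.1055% of Clearview Energy Co.
Aggregating (R1): 1.904% + 3.0745% + 1.1055% = 6.084%.

6.084%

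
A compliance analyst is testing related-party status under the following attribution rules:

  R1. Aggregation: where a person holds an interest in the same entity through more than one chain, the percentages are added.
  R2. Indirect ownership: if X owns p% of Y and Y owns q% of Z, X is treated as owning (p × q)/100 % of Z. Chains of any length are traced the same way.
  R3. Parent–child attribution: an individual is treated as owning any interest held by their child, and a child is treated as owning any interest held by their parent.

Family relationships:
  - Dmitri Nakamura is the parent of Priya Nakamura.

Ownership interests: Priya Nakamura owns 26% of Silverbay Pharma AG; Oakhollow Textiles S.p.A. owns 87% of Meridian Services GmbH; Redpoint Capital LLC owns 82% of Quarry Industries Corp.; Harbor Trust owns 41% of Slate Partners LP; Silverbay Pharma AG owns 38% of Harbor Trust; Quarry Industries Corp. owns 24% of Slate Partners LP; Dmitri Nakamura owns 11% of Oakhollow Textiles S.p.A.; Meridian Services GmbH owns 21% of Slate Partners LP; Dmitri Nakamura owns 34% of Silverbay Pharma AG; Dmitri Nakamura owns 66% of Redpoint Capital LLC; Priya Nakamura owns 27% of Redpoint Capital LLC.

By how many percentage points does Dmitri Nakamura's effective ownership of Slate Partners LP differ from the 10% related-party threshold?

By parent–child attribution (R3), Dmitri Nakamura is treated as also owning Priya Nakamura's interest in Redpoint Capital LLC, giving 66% + 27% = 93%.
By parent–child attribution (R3), Dmitri Nakamura is treated as also owning Priya Nakamura's interest in Silverbay Pharma AG, giving 34% + 26% = 60%.
Chain via Redpoint Capital LLC → Quarry Industries Corp. (R2): 93% × 82% × 24% = 18.3024% of Slate Partners LP.
Chain via Oakhollow Textiles S.p.A. → Meridian Services GmbH (R2): 11% × 87% × 21% = 2.0097% of Slate Partners LP.
Chain via Silverbay Pharma AG → Harbor Trust (R2): 60% × 38% × 41% = 9.348% of Slate Partners LP.
Aggregating (R1): 18.3024% + 2.0097% + 9.348% = 29.6601%.
29.6601% exceeds the 10% threshold by 19.6601 percentage points.

19.6601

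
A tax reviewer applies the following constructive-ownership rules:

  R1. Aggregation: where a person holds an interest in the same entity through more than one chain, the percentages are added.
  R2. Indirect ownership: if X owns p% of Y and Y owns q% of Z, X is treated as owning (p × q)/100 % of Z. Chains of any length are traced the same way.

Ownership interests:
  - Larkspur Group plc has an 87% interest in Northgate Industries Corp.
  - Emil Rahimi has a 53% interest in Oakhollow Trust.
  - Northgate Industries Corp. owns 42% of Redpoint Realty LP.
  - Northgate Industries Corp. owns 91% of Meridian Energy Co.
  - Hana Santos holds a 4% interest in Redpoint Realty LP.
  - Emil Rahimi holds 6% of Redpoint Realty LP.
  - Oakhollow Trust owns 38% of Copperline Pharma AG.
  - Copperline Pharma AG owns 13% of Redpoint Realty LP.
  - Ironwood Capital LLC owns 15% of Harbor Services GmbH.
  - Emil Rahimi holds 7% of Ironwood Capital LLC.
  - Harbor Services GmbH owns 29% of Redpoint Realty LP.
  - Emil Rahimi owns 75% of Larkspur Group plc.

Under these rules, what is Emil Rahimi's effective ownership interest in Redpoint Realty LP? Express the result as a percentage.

Chain via Larkspur Group plc → Northgate Industries Corp. (R2): 75% × 87% × 42% = 27.405% of Redpoint Realty LP.
Chain via Oakhollow Trust → Copperline Pharma AG (R2): 53% × 38% × 13% = 2.6182% of Redpoint Realty LP.
Chain via Ironwood Capital LLC → Harbor Services GmbH (R2): 7% × 15% × 29% = 0.3045% of Redpoint Realty LP.
Direct interest in Redpoint Realty LP: 6%.
Aggregating (R1): 27.405% + 2.6182% + 0.3045% + 6% = 36.3277%.

36.3277%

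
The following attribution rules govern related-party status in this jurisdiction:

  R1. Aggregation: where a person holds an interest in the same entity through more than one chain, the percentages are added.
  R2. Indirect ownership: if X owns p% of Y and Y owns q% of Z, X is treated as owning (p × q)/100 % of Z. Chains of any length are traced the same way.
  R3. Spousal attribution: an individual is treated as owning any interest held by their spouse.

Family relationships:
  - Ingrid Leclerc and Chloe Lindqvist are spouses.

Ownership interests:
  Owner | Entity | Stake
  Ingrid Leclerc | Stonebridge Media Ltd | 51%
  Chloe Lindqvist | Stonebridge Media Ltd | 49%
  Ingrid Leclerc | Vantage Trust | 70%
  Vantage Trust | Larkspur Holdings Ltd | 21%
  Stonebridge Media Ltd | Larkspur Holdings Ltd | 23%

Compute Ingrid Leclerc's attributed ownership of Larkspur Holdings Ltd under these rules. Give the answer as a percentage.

By spousal attribution (R3), Ingrid Leclerc is treated as also owning Chloe Lindqvist's interest in Stonebridge Media Ltd, giving 51% + 49% = 100%.
Chain via Vantage Trust (R2): 70% × 21% = 14.7% of Larkspur Holdings Ltd.
Chain via Stonebridge Media Ltd (R2): 100% × 23% = 23% of Larkspur Holdings Ltd.
Aggregating (R1): 14.7% + 23% = 37.7%.

37.7%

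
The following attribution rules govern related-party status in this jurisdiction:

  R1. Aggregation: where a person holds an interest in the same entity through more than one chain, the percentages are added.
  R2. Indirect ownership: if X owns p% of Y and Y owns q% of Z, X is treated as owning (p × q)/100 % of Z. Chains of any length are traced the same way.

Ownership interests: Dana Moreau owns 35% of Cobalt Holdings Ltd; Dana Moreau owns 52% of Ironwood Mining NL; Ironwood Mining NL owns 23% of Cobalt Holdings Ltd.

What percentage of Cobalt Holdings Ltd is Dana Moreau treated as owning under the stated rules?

Chain via Ironwood Mining NL (R2): 52% × 23% = 11.96% of Cobalt Holdings Ltd.
Direct interest in Cobalt Holdings Ltd: 35%.
Aggregating (R1): 11.96% + 35% = 46.96%.

46.96%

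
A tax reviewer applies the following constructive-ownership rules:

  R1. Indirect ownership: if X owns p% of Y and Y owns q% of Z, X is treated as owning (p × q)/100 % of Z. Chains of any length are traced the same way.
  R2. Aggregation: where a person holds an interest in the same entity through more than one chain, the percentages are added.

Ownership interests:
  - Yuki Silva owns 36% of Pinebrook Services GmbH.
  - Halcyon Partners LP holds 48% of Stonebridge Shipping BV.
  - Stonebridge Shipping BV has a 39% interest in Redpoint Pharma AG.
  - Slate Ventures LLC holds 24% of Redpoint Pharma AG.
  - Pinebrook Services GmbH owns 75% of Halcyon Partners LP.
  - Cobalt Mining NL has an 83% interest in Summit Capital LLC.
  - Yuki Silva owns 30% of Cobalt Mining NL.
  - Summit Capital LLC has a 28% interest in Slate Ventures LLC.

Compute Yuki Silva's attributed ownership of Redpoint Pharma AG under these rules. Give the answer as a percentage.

6.72768%

Chain via Pinebrook Services GmbH → Halcyon Partners LP → Stonebridge Shipping BV (R1): 36% × 75% × 48% × 39% = 5.0544% of Redpoint Pharma AG.
Chain via Cobalt Mining NL → Summit Capital LLC → Slate Ventures LLC (R1): 30% × 83% × 28% × 24% = 1.67328% of Redpoint Pharma AG.
Aggregating (R2): 5.0544% + 1.67328% = 6.72768%.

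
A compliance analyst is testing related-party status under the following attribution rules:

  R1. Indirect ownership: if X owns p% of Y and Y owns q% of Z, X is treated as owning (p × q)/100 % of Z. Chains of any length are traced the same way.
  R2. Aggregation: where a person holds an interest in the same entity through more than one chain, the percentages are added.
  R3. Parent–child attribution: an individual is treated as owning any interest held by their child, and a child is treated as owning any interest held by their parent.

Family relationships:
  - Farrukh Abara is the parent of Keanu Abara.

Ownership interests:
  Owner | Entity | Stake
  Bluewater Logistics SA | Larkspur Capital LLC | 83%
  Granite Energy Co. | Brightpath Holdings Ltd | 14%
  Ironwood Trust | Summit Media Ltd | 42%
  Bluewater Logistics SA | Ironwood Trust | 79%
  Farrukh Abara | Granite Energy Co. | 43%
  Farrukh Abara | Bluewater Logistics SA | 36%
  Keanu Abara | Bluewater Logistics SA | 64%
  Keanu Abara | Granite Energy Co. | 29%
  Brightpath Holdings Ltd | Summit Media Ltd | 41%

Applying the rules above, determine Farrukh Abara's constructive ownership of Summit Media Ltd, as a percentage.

37.3128%

By parent–child attribution (R3), Farrukh Abara is treated as also owning Keanu Abara's interest in Granite Energy Co, giving 43% + 29% = 72%.
By parent–child attribution (R3), Farrukh Abara is treated as also owning Keanu Abara's interest in Bluewater Logistics SA, giving 36% + 64% = 100%.
Chain via Granite Energy Co. → Brightpath Holdings Ltd (R1): 72% × 14% × 41% = 4.1328% of Summit Media Ltd.
Chain via Bluewater Logistics SA → Ironwood Trust (R1): 100% × 79% × 42% = 33.18% of Summit Media Ltd.
Aggregating (R2): 4.1328% + 33.18% = 37.3128%.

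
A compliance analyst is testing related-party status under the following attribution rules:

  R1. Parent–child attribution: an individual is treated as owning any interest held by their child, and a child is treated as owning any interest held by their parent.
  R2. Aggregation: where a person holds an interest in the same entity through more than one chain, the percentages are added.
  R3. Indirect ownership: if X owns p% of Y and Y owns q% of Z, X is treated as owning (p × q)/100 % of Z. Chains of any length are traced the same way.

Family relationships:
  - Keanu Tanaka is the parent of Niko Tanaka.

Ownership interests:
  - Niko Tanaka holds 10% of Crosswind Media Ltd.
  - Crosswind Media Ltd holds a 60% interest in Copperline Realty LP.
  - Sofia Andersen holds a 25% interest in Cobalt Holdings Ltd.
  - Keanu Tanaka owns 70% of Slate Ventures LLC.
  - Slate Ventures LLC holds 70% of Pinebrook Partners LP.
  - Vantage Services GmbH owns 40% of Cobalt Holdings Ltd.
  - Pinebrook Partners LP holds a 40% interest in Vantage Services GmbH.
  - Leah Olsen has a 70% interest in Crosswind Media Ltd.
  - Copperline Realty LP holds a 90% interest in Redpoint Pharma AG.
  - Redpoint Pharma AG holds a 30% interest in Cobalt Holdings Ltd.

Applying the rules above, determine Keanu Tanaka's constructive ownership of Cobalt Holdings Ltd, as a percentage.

9.46%

By parent–child attribution (R1), Keanu Tanaka is treated as owning Niko Tanaka's 10% interest in Crosswind Media Ltd.
Chain via Slate Ventures LLC → Pinebrook Partners LP → Vantage Services GmbH (R3): 70% × 70% × 40% × 40% = 7.84% of Cobalt Holdings Ltd.
Chain via Crosswind Media Ltd → Copperline Realty LP → Redpoint Pharma AG (R3): 10% × 60% × 90% × 30% = 1.62% of Cobalt Holdings Ltd.
Aggregating (R2): 7.84% + 1.62% = 9.46%.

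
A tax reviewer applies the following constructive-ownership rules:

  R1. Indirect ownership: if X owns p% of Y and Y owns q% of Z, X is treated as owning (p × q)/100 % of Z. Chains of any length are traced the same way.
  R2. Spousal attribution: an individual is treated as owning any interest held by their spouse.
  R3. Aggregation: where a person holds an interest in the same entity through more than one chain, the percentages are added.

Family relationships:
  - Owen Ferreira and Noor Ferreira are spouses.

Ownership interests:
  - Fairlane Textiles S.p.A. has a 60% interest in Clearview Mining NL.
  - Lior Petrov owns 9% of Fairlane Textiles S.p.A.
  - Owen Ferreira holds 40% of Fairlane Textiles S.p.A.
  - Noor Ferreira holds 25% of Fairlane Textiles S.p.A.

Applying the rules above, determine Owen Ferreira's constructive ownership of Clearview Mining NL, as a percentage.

39%

By spousal attribution (R2), Owen Ferreira is treated as also owning Noor Ferreira's interest in Fairlane Textiles S.p.A, giving 40% + 25% = 65%.
Chain via Fairlane Textiles S.p.A. (R1): 65% × 60% = 39% of Clearview Mining NL.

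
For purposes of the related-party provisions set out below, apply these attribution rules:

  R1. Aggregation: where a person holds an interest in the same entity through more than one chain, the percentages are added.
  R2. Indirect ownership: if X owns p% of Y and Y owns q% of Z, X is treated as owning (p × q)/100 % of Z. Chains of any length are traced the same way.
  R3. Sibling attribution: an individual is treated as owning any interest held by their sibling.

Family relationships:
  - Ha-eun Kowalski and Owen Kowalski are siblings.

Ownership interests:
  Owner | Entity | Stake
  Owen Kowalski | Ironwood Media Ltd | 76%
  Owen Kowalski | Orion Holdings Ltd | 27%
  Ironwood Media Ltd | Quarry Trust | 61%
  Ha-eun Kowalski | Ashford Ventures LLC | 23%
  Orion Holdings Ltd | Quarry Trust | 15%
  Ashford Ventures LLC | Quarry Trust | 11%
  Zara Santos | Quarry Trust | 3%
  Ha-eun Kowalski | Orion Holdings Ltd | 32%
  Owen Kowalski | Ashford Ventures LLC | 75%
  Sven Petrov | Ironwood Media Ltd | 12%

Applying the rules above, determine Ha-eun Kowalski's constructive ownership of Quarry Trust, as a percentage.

65.99%

By sibling attribution (R3), Ha-eun Kowalski is treated as also owning Owen Kowalski's interest in Ashford Ventures LLC, giving 23% + 75% = 98%.
By sibling attribution (R3), Ha-eun Kowalski is treated as also owning Owen Kowalski's interest in Orion Holdings Ltd, giving 32% + 27% = 59%.
By sibling attribution (R3), Ha-eun Kowalski is treated as owning Owen Kowalski's 76% interest in Ironwood Media Ltd.
Chain via Ashford Ventures LLC (R2): 98% × 11% = 10.78% of Quarry Trust.
Chain via Orion Holdings Ltd (R2): 59% × 15% = 8.85% of Quarry Trust.
Chain via Ironwood Media Ltd (R2): 76% × 61% = 46.36% of Quarry Trust.
Aggregating (R1): 10.78% + 8.85% + 46.36% = 65.99%.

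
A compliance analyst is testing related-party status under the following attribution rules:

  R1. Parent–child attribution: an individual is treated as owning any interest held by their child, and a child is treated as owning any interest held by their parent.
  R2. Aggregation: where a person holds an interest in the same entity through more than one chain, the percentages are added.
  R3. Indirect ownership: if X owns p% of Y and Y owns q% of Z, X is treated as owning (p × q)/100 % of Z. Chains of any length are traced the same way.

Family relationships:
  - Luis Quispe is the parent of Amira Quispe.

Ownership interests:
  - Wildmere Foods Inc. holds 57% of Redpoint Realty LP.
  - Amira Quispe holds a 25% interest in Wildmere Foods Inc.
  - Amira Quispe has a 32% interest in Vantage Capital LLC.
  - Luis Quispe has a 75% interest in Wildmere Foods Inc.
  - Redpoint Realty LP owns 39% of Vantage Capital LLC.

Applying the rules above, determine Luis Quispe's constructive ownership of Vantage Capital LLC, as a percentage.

By parent–child attribution (R1), Luis Quispe is treated as also owning Amira Quispe's interest in Wildmere Foods Inc, giving 75% + 25% = 100%.
By parent–child attribution (R1), Luis Quispe is treated as owning Amira Quispe's 32% interest in Vantage Capital LLC.
Chain via Wildmere Foods Inc. → Redpoint Realty LP (R3): 100% × 57% × 39% = 22.23% of Vantage Capital LLC.
Direct interest in Vantage Capital LLC: 32%.
Aggregating (R2): 22.23% + 32% = 54.23%.

54.23%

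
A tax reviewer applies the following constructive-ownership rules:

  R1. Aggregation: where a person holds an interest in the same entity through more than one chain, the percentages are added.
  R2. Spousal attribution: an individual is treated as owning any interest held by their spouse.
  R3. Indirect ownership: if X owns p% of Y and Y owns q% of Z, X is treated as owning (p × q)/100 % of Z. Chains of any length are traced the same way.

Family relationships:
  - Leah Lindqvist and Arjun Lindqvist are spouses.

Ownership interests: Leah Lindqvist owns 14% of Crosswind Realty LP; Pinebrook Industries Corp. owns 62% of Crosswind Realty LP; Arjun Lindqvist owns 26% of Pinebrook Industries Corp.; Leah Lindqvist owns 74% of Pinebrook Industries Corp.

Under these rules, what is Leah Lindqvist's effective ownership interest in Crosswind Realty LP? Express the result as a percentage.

76%

By spousal attribution (R2), Leah Lindqvist is treated as also owning Arjun Lindqvist's interest in Pinebrook Industries Corp, giving 74% + 26% = 100%.
Chain via Pinebrook Industries Corp. (R3): 100% × 62% = 62% of Crosswind Realty LP.
Direct interest in Crosswind Realty LP: 14%.
Aggregating (R1): 62% + 14% = 76%.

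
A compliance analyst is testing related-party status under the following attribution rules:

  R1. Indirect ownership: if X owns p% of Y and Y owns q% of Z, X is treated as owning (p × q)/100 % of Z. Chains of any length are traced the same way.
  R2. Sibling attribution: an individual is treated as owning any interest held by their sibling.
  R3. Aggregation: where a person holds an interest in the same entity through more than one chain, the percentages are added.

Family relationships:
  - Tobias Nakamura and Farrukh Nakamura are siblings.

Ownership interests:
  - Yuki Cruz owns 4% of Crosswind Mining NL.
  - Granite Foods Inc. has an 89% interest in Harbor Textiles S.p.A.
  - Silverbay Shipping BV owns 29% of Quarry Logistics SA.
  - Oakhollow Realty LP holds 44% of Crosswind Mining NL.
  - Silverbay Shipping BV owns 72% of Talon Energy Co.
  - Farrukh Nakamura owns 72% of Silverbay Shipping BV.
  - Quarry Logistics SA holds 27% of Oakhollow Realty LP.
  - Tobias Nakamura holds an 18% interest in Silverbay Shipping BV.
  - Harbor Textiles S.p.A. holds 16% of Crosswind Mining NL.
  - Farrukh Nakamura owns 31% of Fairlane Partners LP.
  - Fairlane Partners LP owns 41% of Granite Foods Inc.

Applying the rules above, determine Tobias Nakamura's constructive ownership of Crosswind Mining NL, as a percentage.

4.910584%

By sibling attribution (R2), Tobias Nakamura is treated as also owning Farrukh Nakamura's interest in Silverbay Shipping BV, giving 18% + 72% = 90%.
By sibling attribution (R2), Tobias Nakamura is treated as owning Farrukh Nakamura's 31% interest in Fairlane Partners LP.
Chain via Silverbay Shipping BV → Quarry Logistics SA → Oakhollow Realty LP (R1): 90% × 29% × 27% × 44% = 3.10068% of Crosswind Mining NL.
Chain via Fairlane Partners LP → Granite Foods Inc. → Harbor Textiles S.p.A. (R1): 31% × 41% × 89% × 16% = 1.809904% of Crosswind Mining NL.
Aggregating (R3): 3.10068% + 1.809904% = 4.910584%.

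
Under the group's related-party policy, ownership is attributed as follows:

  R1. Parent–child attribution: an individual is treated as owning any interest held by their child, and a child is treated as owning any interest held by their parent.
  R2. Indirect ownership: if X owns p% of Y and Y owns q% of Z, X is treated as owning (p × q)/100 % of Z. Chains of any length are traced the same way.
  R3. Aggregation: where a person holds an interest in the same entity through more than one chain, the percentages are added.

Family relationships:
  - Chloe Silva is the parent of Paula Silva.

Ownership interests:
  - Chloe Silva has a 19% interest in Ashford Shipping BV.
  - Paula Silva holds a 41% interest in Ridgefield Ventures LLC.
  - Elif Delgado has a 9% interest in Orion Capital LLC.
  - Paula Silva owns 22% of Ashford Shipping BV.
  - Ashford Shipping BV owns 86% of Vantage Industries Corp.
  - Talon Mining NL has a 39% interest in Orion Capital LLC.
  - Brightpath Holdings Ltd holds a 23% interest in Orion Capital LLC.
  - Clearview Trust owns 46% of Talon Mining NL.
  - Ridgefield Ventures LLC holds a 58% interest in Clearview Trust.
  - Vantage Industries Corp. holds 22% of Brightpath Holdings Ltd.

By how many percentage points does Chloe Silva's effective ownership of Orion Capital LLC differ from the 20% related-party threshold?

By parent–child attribution (R1), Chloe Silva is treated as also owning Paula Silva's interest in Ashford Shipping BV, giving 19% + 22% = 41%.
By parent–child attribution (R1), Chloe Silva is treated as owning Paula Silva's 41% interest in Ridgefield Ventures LLC.
Chain via Ashford Shipping BV → Vantage Industries Corp. → Brightpath Holdings Ltd (R2): 41% × 86% × 22% × 23% = 1.784156% of Orion Capital LLC.
Chain via Ridgefield Ventures LLC → Clearview Trust → Talon Mining NL (R2): 41% × 58% × 46% × 39% = 4.266132% of Orion Capital LLC.
Aggregating (R3): 1.784156% + 4.266132% = 6.050288%.
6.050288% falls short of the 20% threshold by 13.949712 percentage points.

13.949712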